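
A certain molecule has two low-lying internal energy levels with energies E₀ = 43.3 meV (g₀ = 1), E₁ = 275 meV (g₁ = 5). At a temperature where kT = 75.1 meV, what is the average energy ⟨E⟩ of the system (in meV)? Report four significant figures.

Eᵢ/kT = 0.576565, 3.66178.
Z = Σ gᵢe^(−Eᵢ/kT) = 1·e^(−0.576565) + 5·e^(−3.66178) = 0.561825 + 0.128434 = 0.690259.
⟨E⟩ = Σ Eᵢ gᵢe^(−Eᵢ/kT) / Z = (43.3·0.561825 + 275·0.128434) / 0.690259 = 86.41 meV.

86.41 meV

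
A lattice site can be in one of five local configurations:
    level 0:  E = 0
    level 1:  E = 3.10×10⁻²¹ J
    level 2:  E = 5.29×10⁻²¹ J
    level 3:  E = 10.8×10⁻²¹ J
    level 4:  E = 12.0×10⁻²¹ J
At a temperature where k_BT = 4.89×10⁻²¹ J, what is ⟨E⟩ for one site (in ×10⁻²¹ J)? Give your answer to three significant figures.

Eᵢ/kT = 0, 0.63395, 1.0818, 2.2086, 2.4540.
Z = Σ e^(−Eᵢ/kT) = e^(−0) + e^(−0.63395) + e^(−1.0818) + e^(−2.2086) + e^(−2.4540) = 1.0000 + 0.53049 + 0.33898 + 0.10985 + 0.085949 = 2.0653.
⟨E⟩ = Σ Eᵢ e^(−Eᵢ/kT) / Z = (0·1.0000 + 3.10·0.53049 + 5.29·0.33898 + 10.8·0.10985 + 12.0·0.085949) / 2.0653 = 2.74 ×10⁻²¹ J.

2.74 ×10⁻²¹ J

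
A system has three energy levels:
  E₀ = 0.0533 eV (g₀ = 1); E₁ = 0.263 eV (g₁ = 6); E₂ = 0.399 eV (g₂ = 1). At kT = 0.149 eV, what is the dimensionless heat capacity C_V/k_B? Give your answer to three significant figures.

0.540

Eᵢ/kT = 0.35772, 1.7651, 2.6779.
Z = Σ gᵢe^(−Eᵢ/kT) = 1·e^(−0.35772) + 6·e^(−1.7651) + 1·e^(−2.6779) = 0.69927 + 1.0270 + 0.068707 = 1.7950.
⟨E⟩ = 0.18651 eV, ⟨E²⟩ = 0.046775 eV².
C_V/k_B = (⟨E²⟩ − ⟨E⟩²)/(kT)² = (0.046775 − 0.034786)/0.022201 = 0.540.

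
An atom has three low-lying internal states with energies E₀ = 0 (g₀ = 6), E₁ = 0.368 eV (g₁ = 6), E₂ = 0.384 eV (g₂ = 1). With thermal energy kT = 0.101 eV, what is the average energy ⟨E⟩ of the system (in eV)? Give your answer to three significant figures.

Eᵢ/kT = 0, 3.6436, 3.8020.
Z = Σ gᵢe^(−Eᵢ/kT) = 6·e^(−0) + 6·e^(−3.6436) + 1·e^(−3.8020) = 6.0000 + 0.15695 + 0.022326 = 6.1793.
⟨E⟩ = Σ Eᵢ gᵢe^(−Eᵢ/kT) / Z = (0·6.0000 + 0.368·0.15695 + 0.384·0.022326) / 6.1793 = 0.0107 eV.

0.0107 eV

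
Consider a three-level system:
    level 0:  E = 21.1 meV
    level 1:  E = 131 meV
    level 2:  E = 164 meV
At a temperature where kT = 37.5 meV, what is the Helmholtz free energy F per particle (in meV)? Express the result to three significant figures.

18.4 meV

Eᵢ/kT = 0.56267, 3.4933, 4.3733.
Z = Σ e^(−Eᵢ/kT) = e^(−0.56267) + e^(−3.4933) + e^(−4.3733) = 0.56969 + 0.030400 + 0.012610 = 0.61270.
F = −kT ln Z = −37.5 × ln(0.61270) = −37.5 × -0.48988 = 18.4 meV.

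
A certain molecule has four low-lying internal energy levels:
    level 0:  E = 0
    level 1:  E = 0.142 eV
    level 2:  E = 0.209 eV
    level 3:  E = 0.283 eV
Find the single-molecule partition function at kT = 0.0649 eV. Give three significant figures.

Z = 1.16

Eᵢ/kT = 0, 2.1880, 3.2203, 4.3606.
Z = Σ e^(−Eᵢ/kT) = e^(−0) + e^(−2.1880) + e^(−3.2203) + e^(−4.3606) = 1.0000 + 0.11214 + 0.039943 + 0.012771 = 1.1649.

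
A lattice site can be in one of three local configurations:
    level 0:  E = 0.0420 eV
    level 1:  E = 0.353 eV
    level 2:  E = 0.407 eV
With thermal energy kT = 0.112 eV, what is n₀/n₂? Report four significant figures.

26.02

n₀/n₂ = exp[−(E₀−E₂)/kT] = exp(−(-0.3650 eV)/(0.112 eV)) = exp(3.25893) = 26.02.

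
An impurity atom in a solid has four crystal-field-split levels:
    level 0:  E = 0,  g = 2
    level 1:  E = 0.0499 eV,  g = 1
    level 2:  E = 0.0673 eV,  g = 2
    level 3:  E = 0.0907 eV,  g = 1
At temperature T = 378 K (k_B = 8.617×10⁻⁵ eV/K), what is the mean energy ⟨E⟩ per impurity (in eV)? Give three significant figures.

0.0132 eV

k_BT = 8.617×10⁻⁵ × 378 K = 0.032572 eV.
Eᵢ/kT = 0, 1.5320, 2.0662, 2.7846.
Z = Σ gᵢe^(−Eᵢ/kT) = 2·e^(−0) + 1·e^(−1.5320) + 2·e^(−2.0662) + 1·e^(−2.7846) = 2.0000 + 0.21610 + 0.25333 + 0.061754 = 2.5312.
⟨E⟩ = Σ Eᵢ gᵢe^(−Eᵢ/kT) / Z = (0·2.0000 + 0.0499·0.21610 + 0.0673·0.25333 + 0.0907·0.061754) / 2.5312 = 0.0132 eV.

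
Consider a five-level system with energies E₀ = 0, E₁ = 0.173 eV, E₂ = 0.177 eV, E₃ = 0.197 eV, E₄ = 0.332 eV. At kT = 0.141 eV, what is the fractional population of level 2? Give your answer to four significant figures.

Eᵢ/kT = 0, 1.22695, 1.25532, 1.39716, 2.35461.
Z = Σ e^(−Eᵢ/kT) = e^(−0) + e^(−1.22695) + e^(−1.25532) + e^(−1.39716) + e^(−2.35461) = 1.00000 + 0.293185 + 0.284985 + 0.247298 + 0.0949305 = 1.92040.
P₂ = e^(−E₂/kT) / Z = 0.284985/1.92040 = 0.1484.

0.1484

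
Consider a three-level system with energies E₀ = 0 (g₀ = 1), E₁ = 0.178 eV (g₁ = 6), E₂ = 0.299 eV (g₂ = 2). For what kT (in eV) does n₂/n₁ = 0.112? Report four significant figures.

n₂/n₁ = (g₂/g₁) exp[−(E₂−E₁)/kT] = 0.112.
⇒ (E₂−E₁)/kT = ln((2/6)/0.112) = ln(2.97619) = 1.09064.
kT = 0.121 eV / 1.09064 = 0.1109 eV.

0.1109 eV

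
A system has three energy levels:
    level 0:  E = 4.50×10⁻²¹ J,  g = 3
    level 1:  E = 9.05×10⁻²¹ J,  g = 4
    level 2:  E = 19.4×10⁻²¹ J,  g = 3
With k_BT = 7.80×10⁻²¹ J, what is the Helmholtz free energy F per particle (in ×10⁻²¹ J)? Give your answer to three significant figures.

Eᵢ/kT = 0.57692, 1.1603, 2.4872.
Z = Σ gᵢe^(−Eᵢ/kT) = 3·e^(−0.57692) + 4·e^(−1.1603) + 3·e^(−2.4872) = 1.6849 + 1.2536 + 0.24943 = 3.1879.
F = −kT ln Z = −7.80 × ln(3.1879) = −7.80 × 1.1594 = -9.04 ×10⁻²¹ J.

-9.04 ×10⁻²¹ J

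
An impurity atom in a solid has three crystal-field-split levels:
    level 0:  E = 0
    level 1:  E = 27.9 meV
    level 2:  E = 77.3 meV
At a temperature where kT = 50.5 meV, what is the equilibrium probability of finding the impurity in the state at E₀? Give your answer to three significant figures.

Eᵢ/kT = 0, 0.55248, 1.5307.
Z = Σ e^(−Eᵢ/kT) = e^(−0) + e^(−0.55248) + e^(−1.5307) = 1.0000 + 0.57552 + 0.21638 = 1.7919.
P₀ = e^(−E₀/kT) / Z = 1.0000/1.7919 = 0.558.

0.558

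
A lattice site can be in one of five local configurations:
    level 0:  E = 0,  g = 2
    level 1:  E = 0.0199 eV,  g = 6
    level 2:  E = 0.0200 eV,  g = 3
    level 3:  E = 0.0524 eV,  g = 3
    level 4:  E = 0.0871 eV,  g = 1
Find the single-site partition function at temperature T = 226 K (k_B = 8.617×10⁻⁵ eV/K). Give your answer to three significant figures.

Z = 5.45

k_BT = 8.617×10⁻⁵ × 226 K = 0.019474 eV.
Eᵢ/kT = 0, 1.0219, 1.0270, 2.6908, 4.4726.
Z = Σ gᵢe^(−Eᵢ/kT) = 2·e^(−0) + 6·e^(−1.0219) + 3·e^(−1.0270) + 3·e^(−2.6908) + 1·e^(−4.4726) = 2.0000 + 2.1595 + 1.0742 + 0.20348 + 0.011418 = 5.4486.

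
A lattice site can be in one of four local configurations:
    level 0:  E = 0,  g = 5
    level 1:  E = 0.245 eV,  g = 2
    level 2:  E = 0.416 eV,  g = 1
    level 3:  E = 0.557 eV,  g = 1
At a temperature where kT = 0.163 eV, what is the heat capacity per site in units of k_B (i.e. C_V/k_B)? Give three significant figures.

0.310

Eᵢ/kT = 0, 1.5031, 2.5521, 3.4172.
Z = Σ gᵢe^(−Eᵢ/kT) = 5·e^(−0) + 2·e^(−1.5031) + 1·e^(−2.5521) + 1·e^(−3.4172) = 5.0000 + 0.44488 + 0.077918 + 0.032804 = 5.5556.
⟨E⟩ = 0.028742 eV, ⟨E²⟩ = 0.0090657 eV².
C_V/k_B = (⟨E²⟩ − ⟨E⟩²)/(kT)² = (0.0090657 − 0.00082610)/0.026569 = 0.310.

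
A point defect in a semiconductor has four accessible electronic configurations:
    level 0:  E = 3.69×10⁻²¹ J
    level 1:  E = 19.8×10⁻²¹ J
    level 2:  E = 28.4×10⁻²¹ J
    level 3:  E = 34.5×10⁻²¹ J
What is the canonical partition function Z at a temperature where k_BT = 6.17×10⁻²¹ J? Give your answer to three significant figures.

Z = 0.604

Eᵢ/kT = 0.59806, 3.2091, 4.6029, 5.5916.
Z = Σ e^(−Eᵢ/kT) = e^(−0.59806) + e^(−3.2091) + e^(−4.6029) + e^(−5.5916) = 0.54988 + 0.040393 + 0.010023 + 0.0037291 = 0.60403.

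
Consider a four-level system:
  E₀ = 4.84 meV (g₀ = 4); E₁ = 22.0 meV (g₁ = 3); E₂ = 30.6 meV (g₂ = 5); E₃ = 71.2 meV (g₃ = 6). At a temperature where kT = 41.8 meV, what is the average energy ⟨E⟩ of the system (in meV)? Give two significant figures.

24 meV

Eᵢ/kT = 0.1158, 0.5263, 0.7321, 1.703.
Z = Σ gᵢe^(−Eᵢ/kT) = 4·e^(−0.1158) + 3·e^(−0.5263) + 5·e^(−0.7321) + 6·e^(−1.703) = 3.563 + 1.772 + 2.404 + 1.093 = 8.832.
⟨E⟩ = Σ Eᵢ gᵢe^(−Eᵢ/kT) / Z = (4.84·3.563 + 22.0·1.772 + 30.6·2.404 + 71.2·1.093) / 8.832 = 24 meV.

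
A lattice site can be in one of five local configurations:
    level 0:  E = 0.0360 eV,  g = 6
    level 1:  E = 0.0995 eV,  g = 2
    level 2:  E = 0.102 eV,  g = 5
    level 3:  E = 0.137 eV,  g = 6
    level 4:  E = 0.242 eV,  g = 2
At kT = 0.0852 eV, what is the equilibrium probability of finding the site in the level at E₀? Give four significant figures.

Eᵢ/kT = 0.422535, 1.16784, 1.19718, 1.60798, 2.84038.
Z = Σ gᵢe^(−Eᵢ/kT) = 6·e^(−0.422535) + 2·e^(−1.16784) + 5·e^(−1.19718) + 6·e^(−1.60798) + 2·e^(−2.84038) = 3.93230 + 0.622076 + 1.51022 + 1.20175 + 0.116807 = 7.38315.
P₀ = g₀ e^(−E₀/kT) / Z = 3.93230/7.38315 = 0.5326.

0.5326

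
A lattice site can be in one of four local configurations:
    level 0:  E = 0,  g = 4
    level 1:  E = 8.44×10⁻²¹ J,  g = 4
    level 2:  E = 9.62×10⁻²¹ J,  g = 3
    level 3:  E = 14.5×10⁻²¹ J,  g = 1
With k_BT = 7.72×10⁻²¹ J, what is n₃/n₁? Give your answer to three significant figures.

0.114

n₃/n₁ = (g₃/g₁) exp[−(E₃−E₁)/kT] = (1/4) × exp(−(6.06 ×10⁻²¹ J)/(7.72 ×10⁻²¹ J)) = (1/4) × exp(-0.78497) = 0.114.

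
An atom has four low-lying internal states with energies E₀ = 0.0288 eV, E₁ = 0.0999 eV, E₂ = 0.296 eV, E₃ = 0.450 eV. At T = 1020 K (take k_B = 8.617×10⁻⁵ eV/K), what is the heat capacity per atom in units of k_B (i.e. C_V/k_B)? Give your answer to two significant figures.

0.48

k_BT = 8.617×10⁻⁵ × 1020 K = 0.08789 eV.
Eᵢ/kT = 0.3277, 1.137, 3.368, 5.120.
Z = Σ e^(−Eᵢ/kT) = e^(−0.3277) + e^(−1.137) + e^(−3.368) + e^(−5.120) = 0.7206 + 0.3208 + 0.03446 + 0.005976 = 1.082.
⟨E⟩ = 0.06071 eV, ⟨E²⟩ = 0.007420 eV².
C_V/k_B = (⟨E²⟩ − ⟨E⟩²)/(kT)² = (0.007420 − 0.003686)/0.007725 = 0.48.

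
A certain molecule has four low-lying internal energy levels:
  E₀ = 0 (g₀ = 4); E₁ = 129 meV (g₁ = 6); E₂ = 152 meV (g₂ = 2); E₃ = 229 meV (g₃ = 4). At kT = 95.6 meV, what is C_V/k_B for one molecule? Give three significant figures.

0.614

Eᵢ/kT = 0, 1.3494, 1.5900, 2.3954.
Z = Σ gᵢe^(−Eᵢ/kT) = 4·e^(−0) + 6·e^(−1.3494) + 2·e^(−1.5900) + 4·e^(−2.3954) = 4.0000 + 1.5564 + 0.40785 + 0.36454 = 6.3288.
⟨E⟩ = 54.710 meV, ⟨E²⟩ = 8601.9 meV².
C_V/k_B = (⟨E²⟩ − ⟨E⟩²)/(kT)² = (8601.9 − 2993.2)/9139.4 = 0.614.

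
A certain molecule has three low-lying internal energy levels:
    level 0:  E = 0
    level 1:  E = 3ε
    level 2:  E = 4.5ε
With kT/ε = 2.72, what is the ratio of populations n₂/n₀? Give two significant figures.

0.19

n₂/n₀ = exp[−(E₂−E₀)/kT] = exp(−(4.5ε)/(2.72ε)) = exp(-1.654) = 0.19.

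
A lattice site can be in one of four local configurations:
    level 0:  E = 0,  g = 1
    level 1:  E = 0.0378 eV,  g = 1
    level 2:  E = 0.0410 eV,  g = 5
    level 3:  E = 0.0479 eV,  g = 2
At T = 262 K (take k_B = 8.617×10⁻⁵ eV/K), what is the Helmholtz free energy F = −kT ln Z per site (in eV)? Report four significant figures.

-0.01821 eV

k_BT = 8.617×10⁻⁵ × 262 K = 0.0225765 eV.
Eᵢ/kT = 0, 1.67431, 1.81605, 2.12168.
Z = Σ gᵢe^(−Eᵢ/kT) = 1·e^(−0) + 1·e^(−1.67431) + 5·e^(−1.81605) + 2·e^(−2.12168) = 1.00000 + 0.187437 + 0.813335 + 0.239660 = 2.24043.
F = −kT ln Z = −0.0225765 × ln(2.24043) = −0.0225765 × 0.806668 = -0.01821 eV.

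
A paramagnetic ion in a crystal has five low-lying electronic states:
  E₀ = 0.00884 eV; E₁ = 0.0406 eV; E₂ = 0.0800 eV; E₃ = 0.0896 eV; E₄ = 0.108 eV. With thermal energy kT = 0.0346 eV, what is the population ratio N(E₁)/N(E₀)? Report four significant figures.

n₁/n₀ = exp[−(E₁−E₀)/kT] = exp(−(0.03176 eV)/(0.0346 eV)) = exp(-0.917919) = 0.3993.

0.3993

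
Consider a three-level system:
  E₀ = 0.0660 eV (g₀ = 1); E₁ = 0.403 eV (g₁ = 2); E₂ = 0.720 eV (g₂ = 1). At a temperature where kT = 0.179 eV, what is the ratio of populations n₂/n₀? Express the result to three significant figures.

0.0259

n₂/n₀ = (g₂/g₀) exp[−(E₂−E₀)/kT] = (1/1) × exp(−(0.6540 eV)/(0.179 eV)) = (1/1) × exp(-3.6536) = 0.0259.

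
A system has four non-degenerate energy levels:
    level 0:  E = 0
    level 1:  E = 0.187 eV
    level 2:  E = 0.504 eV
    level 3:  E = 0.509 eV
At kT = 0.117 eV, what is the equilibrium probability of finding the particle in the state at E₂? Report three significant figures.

Eᵢ/kT = 0, 1.5983, 4.3077, 4.3504.
Z = Σ e^(−Eᵢ/kT) = e^(−0) + e^(−1.5983) + e^(−4.3077) + e^(−4.3504) = 1.0000 + 0.20224 + 0.013464 + 0.012902 = 1.2286.
P₂ = e^(−E₂/kT) / Z = 0.013464/1.2286 = 0.0110.

0.0110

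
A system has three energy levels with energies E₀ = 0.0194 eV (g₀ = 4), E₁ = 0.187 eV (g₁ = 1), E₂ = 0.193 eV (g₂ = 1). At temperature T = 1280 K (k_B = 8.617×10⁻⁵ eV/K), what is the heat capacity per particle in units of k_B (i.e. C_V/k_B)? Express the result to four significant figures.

k_BT = 8.617×10⁻⁵ × 1280 K = 0.110298 eV.
Eᵢ/kT = 0.175887, 1.69541, 1.74981.
Z = Σ gᵢe^(−Eᵢ/kT) = 4·e^(−0.175887) + 1·e^(−1.69541) + 1·e^(−1.74981) = 3.35485 + 0.183524 + 0.173807 = 3.71218.
⟨E⟩ = 0.0358140 eV, ⟨E²⟩ = 0.00381297 eV².
C_V/k_B = (⟨E²⟩ − ⟨E⟩²)/(kT)² = (0.00381297 − 0.00128264)/0.0121656 = 0.2080.

0.2080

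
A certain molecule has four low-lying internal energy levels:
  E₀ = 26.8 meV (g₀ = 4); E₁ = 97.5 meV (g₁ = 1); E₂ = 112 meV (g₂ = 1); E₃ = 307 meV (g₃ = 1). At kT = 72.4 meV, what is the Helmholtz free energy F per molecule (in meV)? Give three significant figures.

-85.3 meV

Eᵢ/kT = 0.37017, 1.3467, 1.5470, 4.2403.
Z = Σ gᵢe^(−Eᵢ/kT) = 4·e^(−0.37017) + 1·e^(−1.3467) + 1·e^(−1.5470) + 1·e^(−4.2403) = 2.7625 + 0.26010 + 0.21289 + 0.014403 = 3.2499.
F = −kT ln Z = −72.4 × ln(3.2499) = −72.4 × 1.1786 = -85.3 meV.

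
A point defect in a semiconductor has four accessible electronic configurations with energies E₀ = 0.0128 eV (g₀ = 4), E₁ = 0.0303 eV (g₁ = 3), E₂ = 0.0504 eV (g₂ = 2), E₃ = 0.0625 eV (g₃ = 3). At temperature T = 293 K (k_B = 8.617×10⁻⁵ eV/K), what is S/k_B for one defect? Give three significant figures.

k_BT = 8.617×10⁻⁵ × 293 K = 0.025248 eV.
Eᵢ/kT = 0.50697, 1.2001, 1.9962, 2.4754.
Z = Σ gᵢe^(−Eᵢ/kT) = 4·e^(−0.50697) + 3·e^(−1.2001) + 2·e^(−1.9962) + 3·e^(−2.4754) = 2.4093 + 0.90349 + 0.27170 + 0.25239 = 3.8369.
⟨E⟩ = Σ EᵢPᵢ = 0.022853 eV.
S/k_B = ln Z + ⟨E⟩/kT = ln(3.8369) + 0.022853/0.025248 = 1.3447 + 0.90514 = 2.25.

2.25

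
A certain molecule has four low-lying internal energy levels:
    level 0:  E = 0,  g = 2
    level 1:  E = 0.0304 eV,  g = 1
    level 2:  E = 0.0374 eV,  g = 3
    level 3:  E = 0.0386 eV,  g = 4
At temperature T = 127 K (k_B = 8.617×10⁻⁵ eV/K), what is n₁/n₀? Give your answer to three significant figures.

0.0311

k_BT = 8.617×10⁻⁵ × 127 K = 0.010944 eV.
n₁/n₀ = (g₁/g₀) exp[−(E₁−E₀)/kT] = (1/2) × exp(−(0.0304 eV)/(0.010944 eV)) = (1/2) × exp(-2.7778) = 0.0311.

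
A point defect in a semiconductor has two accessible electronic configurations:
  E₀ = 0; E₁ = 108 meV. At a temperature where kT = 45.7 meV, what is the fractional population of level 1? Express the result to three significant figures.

0.0860

Eᵢ/kT = 0, 2.3632.
Z = Σ e^(−Eᵢ/kT) = e^(−0) + e^(−2.3632) = 1.0000 + 0.094119 = 1.0941.
P₁ = e^(−E₁/kT) / Z = 0.094119/1.0941 = 0.0860.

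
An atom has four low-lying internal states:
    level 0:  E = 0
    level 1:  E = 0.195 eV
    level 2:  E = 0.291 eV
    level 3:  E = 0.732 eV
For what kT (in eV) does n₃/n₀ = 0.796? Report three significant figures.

3.21 eV

n₃/n₀ = exp[−(E₃−E₀)/kT] = 0.796.
⇒ (E₃−E₀)/kT = ln(1/0.796) = ln(1.2563) = 0.22817.
kT = 0.732 eV / 0.22817 = 3.21 eV.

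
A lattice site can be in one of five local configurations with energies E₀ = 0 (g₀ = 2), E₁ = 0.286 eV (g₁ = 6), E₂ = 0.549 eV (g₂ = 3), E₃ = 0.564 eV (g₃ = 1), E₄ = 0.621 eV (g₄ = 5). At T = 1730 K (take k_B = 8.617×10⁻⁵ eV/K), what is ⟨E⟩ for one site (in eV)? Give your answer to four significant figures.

k_BT = 8.617×10⁻⁵ × 1730 K = 0.149074 eV.
Eᵢ/kT = 0, 1.91851, 3.68273, 3.78336, 4.16572.
Z = Σ gᵢe^(−Eᵢ/kT) = 2·e^(−0) + 6·e^(−1.91851) + 3·e^(−3.68273) + 1·e^(−3.78336) + 5·e^(−4.16572) = 2.00000 + 0.880953 + 0.0754626 + 0.0227461 + 0.0775927 = 3.05675.
⟨E⟩ = Σ Eᵢ gᵢe^(−Eᵢ/kT) / Z = (0·2.00000 + 0.286·0.880953 + 0.549·0.0754626 + 0.564·0.0227461 + 0.621·0.0775927) / 3.05675 = 0.1159 eV.

0.1159 eV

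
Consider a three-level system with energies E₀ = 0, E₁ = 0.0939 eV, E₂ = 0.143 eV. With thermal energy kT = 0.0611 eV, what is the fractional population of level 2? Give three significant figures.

Eᵢ/kT = 0, 1.5368, 2.3404.
Z = Σ e^(−Eᵢ/kT) = e^(−0) + e^(−1.5368) + e^(−2.3404) = 1.0000 + 0.21507 + 0.096289 = 1.3114.
P₂ = e^(−E₂/kT) / Z = 0.096289/1.3114 = 0.0734.

0.0734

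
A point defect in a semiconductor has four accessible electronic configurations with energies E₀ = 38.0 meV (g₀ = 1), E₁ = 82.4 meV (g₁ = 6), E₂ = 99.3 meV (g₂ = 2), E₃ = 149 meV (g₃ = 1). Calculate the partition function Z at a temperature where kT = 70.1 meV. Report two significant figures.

Z = 3.0

Eᵢ/kT = 0.5421, 1.175, 1.417, 2.126.
Z = Σ gᵢe^(−Eᵢ/kT) = 1·e^(−0.5421) + 6·e^(−1.175) + 2·e^(−1.417) + 1·e^(−2.126) = 0.5815 + 1.853 + 0.4849 + 0.1193 = 3.039.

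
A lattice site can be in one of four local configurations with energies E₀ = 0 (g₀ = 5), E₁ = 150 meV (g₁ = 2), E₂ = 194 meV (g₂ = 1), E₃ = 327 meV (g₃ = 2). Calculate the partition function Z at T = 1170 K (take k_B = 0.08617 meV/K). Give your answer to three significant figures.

k_BT = 0.08617 × 1170 K = 100.82 meV.
Eᵢ/kT = 0, 1.4878, 1.9242, 3.2434.
Z = Σ gᵢe^(−Eᵢ/kT) = 5·e^(−0) + 2·e^(−1.4878) + 1·e^(−1.9242) + 2·e^(−3.2434) = 5.0000 + 0.45174 + 0.14599 + 0.078062 = 5.6758.

Z = 5.68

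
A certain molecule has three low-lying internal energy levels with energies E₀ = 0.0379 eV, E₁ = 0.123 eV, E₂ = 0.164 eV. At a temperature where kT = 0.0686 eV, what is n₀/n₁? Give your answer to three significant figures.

3.46

n₀/n₁ = exp[−(E₀−E₁)/kT] = exp(−(-0.0851 eV)/(0.0686 eV)) = exp(1.2405) = 3.46.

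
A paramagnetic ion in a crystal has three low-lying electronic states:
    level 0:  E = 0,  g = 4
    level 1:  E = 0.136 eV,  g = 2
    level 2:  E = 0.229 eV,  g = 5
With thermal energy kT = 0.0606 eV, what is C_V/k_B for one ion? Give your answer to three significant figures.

0.580

Eᵢ/kT = 0, 2.2442, 3.7789.
Z = Σ gᵢe^(−Eᵢ/kT) = 4·e^(−0) + 2·e^(−2.2442) + 5·e^(−3.7789) = 4.0000 + 0.21202 + 0.11424 = 4.3263.
⟨E⟩ = 0.012712 eV, ⟨E²⟩ = 0.0022912 eV².
C_V/k_B = (⟨E²⟩ − ⟨E⟩²)/(kT)² = (0.0022912 − 0.00016159)/0.0036724 = 0.580.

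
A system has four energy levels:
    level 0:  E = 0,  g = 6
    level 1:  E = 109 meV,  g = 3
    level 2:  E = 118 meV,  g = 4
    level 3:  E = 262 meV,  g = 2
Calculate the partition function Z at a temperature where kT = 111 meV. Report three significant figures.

Z = 8.69

Eᵢ/kT = 0, 0.98198, 1.0631, 2.3604.
Z = Σ gᵢe^(−Eᵢ/kT) = 6·e^(−0) + 3·e^(−0.98198) + 4·e^(−1.0631) + 2·e^(−2.3604) = 6.0000 + 1.1237 + 1.3815 + 0.18876 = 8.6940.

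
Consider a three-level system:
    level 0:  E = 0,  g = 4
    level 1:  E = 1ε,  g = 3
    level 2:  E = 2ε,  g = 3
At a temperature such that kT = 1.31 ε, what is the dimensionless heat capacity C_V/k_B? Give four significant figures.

Eᵢ/kT = 0, 0.763359, 1.52672.
Z = Σ gᵢe^(−Eᵢ/kT) = 4·e^(−0) + 3·e^(−0.763359) + 3·e^(−1.52672) = 4.00000 + 1.39829 + 0.651741 = 6.05003.
⟨E⟩ = 0.446572 ε, ⟨E²⟩ = 0.662022 ε².
C_V/k_B = (⟨E²⟩ − ⟨E⟩²)/(kT)² = (0.662022 − 0.199427)/1.71610 = 0.2696.

0.2696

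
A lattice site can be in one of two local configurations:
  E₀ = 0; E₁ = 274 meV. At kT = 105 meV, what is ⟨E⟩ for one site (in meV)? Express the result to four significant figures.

18.78 meV

Eᵢ/kT = 0, 2.60952.
Z = Σ e^(−Eᵢ/kT) = e^(−0) + e^(−2.60952) = 1.00000 + 0.0735698 = 1.07357.
⟨E⟩ = Σ Eᵢ e^(−Eᵢ/kT) / Z = (0·1.00000 + 274·0.0735698) / 1.07357 = 18.78 meV.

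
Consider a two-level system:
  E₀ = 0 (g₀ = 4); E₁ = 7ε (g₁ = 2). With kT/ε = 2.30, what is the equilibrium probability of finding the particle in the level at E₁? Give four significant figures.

Eᵢ/kT = 0, 3.04348.
Z = Σ gᵢe^(−Eᵢ/kT) = 4·e^(−0) + 2·e^(−3.04348) = 4.00000 + 0.0953374 = 4.09534.
P₁ = g₁ e^(−E₁/kT) / Z = 0.0953374/4.09534 = 0.02328.

0.02328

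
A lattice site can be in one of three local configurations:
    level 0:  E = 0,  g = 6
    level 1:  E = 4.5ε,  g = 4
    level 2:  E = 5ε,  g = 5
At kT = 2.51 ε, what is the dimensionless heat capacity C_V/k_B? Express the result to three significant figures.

0.539

Eᵢ/kT = 0, 1.7928, 1.9920.
Z = Σ gᵢe^(−Eᵢ/kT) = 6·e^(−0) + 4·e^(−1.7928) + 5·e^(−1.9920) = 6.0000 + 0.66597 + 0.68211 = 7.3481.
⟨E⟩ = 0.87198 ε, ⟨E²⟩ = 4.1560 ε².
C_V/k_B = (⟨E²⟩ − ⟨E⟩²)/(kT)² = (4.1560 − 0.76035)/6.3001 = 0.539.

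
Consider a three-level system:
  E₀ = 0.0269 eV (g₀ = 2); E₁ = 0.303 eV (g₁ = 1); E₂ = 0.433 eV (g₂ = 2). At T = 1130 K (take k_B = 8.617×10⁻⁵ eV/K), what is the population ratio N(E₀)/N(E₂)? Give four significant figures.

k_BT = 8.617×10⁻⁵ × 1130 K = 0.0973721 eV.
n₀/n₂ = (g₀/g₂) exp[−(E₀−E₂)/kT] = (2/2) × exp(−(-0.4061 eV)/(0.0973721 eV)) = (2/2) × exp(4.17060) = 64.75.

64.75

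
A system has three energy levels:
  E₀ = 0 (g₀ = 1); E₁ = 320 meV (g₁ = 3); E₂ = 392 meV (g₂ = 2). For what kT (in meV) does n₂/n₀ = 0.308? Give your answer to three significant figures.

n₂/n₀ = (g₂/g₀) exp[−(E₂−E₀)/kT] = 0.308.
⇒ (E₂−E₀)/kT = ln((2/1)/0.308) = ln(6.4935) = 1.8708.
kT = 392 meV / 1.8708 = 210 meV.

210 meV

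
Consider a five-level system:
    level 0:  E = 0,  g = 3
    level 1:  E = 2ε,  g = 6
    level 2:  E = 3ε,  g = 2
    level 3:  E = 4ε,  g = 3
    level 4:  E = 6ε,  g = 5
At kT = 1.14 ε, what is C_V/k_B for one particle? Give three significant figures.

1.02

Eᵢ/kT = 0, 1.7544, 2.6316, 3.5088, 5.2632.
Z = Σ gᵢe^(−Eᵢ/kT) = 3·e^(−0) + 6·e^(−1.7544) + 2·e^(−2.6316) + 3·e^(−3.5088) + 5·e^(−5.2632) = 3.0000 + 1.0381 + 0.14393 + 0.089798 + 0.025894 = 4.2977.
⟨E⟩ = 0.70329 ε, ⟨E²⟩ = 1.8188 ε².
C_V/k_B = (⟨E²⟩ − ⟨E⟩²)/(kT)² = (1.8188 − 0.49462)/1.2996 = 1.02.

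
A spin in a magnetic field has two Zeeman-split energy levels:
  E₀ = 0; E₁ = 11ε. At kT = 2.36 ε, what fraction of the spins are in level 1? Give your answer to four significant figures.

Eᵢ/kT = 0, 4.66102.
Z = Σ e^(−Eᵢ/kT) = e^(−0) + e^(−4.66102) = 1.00000 + 0.00945681 = 1.00946.
P₁ = e^(−E₁/kT) / Z = 0.00945681/1.00946 = 0.009368.

0.009368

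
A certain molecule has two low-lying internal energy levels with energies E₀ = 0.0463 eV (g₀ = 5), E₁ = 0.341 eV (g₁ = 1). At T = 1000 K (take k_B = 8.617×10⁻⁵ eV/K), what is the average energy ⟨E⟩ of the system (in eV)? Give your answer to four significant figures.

k_BT = 8.617×10⁻⁵ × 1000 K = 0.0861700 eV.
Eᵢ/kT = 0.537310, 3.95729.
Z = Σ gᵢe^(−Eᵢ/kT) = 5·e^(−0.537310) + 1·e^(−3.95729) = 2.92159 + 0.0191148 = 2.94070.
⟨E⟩ = Σ Eᵢ gᵢe^(−Eᵢ/kT) / Z = (0.0463·2.92159 + 0.341·0.0191148) / 2.94070 = 0.04822 eV.

0.04822 eV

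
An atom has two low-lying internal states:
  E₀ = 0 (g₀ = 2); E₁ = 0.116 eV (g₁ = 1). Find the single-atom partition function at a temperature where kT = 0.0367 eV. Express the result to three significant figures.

Eᵢ/kT = 0, 3.1608.
Z = Σ gᵢe^(−Eᵢ/kT) = 2·e^(−0) + 1·e^(−3.1608) = 2.0000 + 0.042392 = 2.0424.

Z = 2.04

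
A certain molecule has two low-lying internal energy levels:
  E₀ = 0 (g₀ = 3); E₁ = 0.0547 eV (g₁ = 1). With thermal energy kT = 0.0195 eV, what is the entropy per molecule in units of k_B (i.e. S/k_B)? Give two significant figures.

Eᵢ/kT = 0, 2.805.
Z = Σ gᵢe^(−Eᵢ/kT) = 3·e^(−0) + 1·e^(−2.805) = 3.000 + 0.06051 = 3.061.
⟨E⟩ = Σ EᵢPᵢ = 0.001081 eV.
S/k_B = ln Z + ⟨E⟩/kT = ln(3.061) + 0.001081/0.0195 = 1.119 + 0.05544 = 1.2.

1.2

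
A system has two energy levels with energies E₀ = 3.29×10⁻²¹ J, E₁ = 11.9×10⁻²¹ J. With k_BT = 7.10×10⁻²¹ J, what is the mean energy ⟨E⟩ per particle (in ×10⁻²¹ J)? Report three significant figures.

Eᵢ/kT = 0.46338, 1.6761.
Z = Σ e^(−Eᵢ/kT) = e^(−0.46338) + e^(−1.6761) = 0.62915 + 0.18710 = 0.81625.
⟨E⟩ = Σ Eᵢ e^(−Eᵢ/kT) / Z = (3.29·0.62915 + 11.9·0.18710) / 0.81625 = 5.26 ×10⁻²¹ J.

5.26 ×10⁻²¹ J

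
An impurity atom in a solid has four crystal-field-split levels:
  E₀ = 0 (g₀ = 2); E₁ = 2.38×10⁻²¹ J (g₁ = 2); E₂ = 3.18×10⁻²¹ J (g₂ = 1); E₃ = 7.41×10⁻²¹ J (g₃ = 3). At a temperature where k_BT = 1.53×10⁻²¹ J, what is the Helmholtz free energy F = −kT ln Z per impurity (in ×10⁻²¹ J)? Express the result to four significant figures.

Eᵢ/kT = 0, 1.55556, 2.07843, 4.84314.
Z = Σ gᵢe^(−Eᵢ/kT) = 2·e^(−0) + 2·e^(−1.55556) + 1·e^(−2.07843) + 3·e^(−4.84314) = 2.00000 + 0.422142 + 0.125127 + 0.0236468 = 2.57092.
F = −kT ln Z = −1.53 × ln(2.57092) = −1.53 × 0.944264 = -1.445 ×10⁻²¹ J.

-1.445 ×10⁻²¹ J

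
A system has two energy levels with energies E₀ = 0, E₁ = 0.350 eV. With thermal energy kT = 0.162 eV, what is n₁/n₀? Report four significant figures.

n₁/n₀ = exp[−(E₁−E₀)/kT] = exp(−(0.350 eV)/(0.162 eV)) = exp(-2.16049) = 0.1153.

0.1153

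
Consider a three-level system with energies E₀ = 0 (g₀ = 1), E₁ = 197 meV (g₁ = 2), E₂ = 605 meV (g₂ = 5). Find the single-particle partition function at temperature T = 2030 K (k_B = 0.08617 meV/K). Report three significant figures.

Z = 1.81

k_BT = 0.08617 × 2030 K = 174.93 meV.
Eᵢ/kT = 0, 1.1262, 3.4585.
Z = Σ gᵢe^(−Eᵢ/kT) = 1·e^(−0) + 2·e^(−1.1262) + 5·e^(−3.4585) = 1.0000 + 0.64853 + 0.15738 = 1.8059.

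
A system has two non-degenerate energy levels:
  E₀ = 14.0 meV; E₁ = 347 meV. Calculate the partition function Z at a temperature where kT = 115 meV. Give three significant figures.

Z = 0.934

Eᵢ/kT = 0.12174, 3.0174.
Z = Σ e^(−Eᵢ/kT) = e^(−0.12174) + e^(−3.0174) = 0.88538 + 0.048928 = 0.93431.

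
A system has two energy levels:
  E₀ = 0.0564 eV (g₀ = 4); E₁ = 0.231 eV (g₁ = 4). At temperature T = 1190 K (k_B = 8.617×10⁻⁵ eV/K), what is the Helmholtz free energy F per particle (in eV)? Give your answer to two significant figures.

k_BT = 8.617×10⁻⁵ × 1190 K = 0.1025 eV.
Eᵢ/kT = 0.5502, 2.254.
Z = Σ gᵢe^(−Eᵢ/kT) = 4·e^(−0.5502) + 4·e^(−2.254) = 2.307 + 0.4199 = 2.727.
F = −kT ln Z = −0.1025 × ln(2.727) = −0.1025 × 1.003 = -0.10 eV.

-0.10 eV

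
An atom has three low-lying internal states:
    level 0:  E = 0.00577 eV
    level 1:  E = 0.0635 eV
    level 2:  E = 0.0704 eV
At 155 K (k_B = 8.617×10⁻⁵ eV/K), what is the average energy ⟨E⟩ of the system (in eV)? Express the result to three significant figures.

k_BT = 8.617×10⁻⁵ × 155 K = 0.013356 eV.
Eᵢ/kT = 0.43202, 4.7544, 5.2710.
Z = Σ e^(−Eᵢ/kT) = e^(−0.43202) + e^(−4.7544) + e^(−5.2710) = 0.64920 + 0.0086137 + 0.0051385 = 0.66295.
⟨E⟩ = Σ Eᵢ e^(−Eᵢ/kT) / Z = (0.00577·0.64920 + 0.0635·0.0086137 + 0.0704·0.0051385) / 0.66295 = 0.00702 eV.

0.00702 eV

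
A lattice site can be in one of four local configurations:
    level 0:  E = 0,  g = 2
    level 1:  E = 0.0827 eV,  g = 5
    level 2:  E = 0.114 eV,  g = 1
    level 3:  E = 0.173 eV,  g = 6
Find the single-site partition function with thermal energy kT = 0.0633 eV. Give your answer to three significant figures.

Eᵢ/kT = 0, 1.3065, 1.8009, 2.7330.
Z = Σ gᵢe^(−Eᵢ/kT) = 2·e^(−0) + 5·e^(−1.3065) + 1·e^(−1.8009) + 6·e^(−2.7330) = 2.0000 + 1.3538 + 0.16515 + 0.39014 = 3.9091.

Z = 3.91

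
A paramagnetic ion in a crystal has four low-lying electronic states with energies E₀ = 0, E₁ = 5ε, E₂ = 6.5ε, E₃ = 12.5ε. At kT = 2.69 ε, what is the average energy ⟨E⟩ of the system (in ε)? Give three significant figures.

Eᵢ/kT = 0, 1.8587, 2.4164, 4.6468.
Z = Σ e^(−Eᵢ/kT) = e^(−0) + e^(−1.8587) + e^(−2.4164) + e^(−4.6468) = 1.0000 + 0.15588 + 0.089242 + 0.0095922 = 1.2547.
⟨E⟩ = Σ Eᵢ e^(−Eᵢ/kT) / Z = (0·1.0000 + 5·0.15588 + 6.5·0.089242 + 12.5·0.0095922) / 1.2547 = 1.18 ε.

1.18 ε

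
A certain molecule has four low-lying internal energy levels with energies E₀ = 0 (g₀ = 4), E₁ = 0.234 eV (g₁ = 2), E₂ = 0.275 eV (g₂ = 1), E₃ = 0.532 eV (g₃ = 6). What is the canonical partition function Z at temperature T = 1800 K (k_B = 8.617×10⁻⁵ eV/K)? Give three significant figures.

Z = 4.81

k_BT = 8.617×10⁻⁵ × 1800 K = 0.15511 eV.
Eᵢ/kT = 0, 1.5086, 1.7729, 3.4298.
Z = Σ gᵢe^(−Eᵢ/kT) = 4·e^(−0) + 2·e^(−1.5086) + 1·e^(−1.7729) + 6·e^(−3.4298) = 4.0000 + 0.44244 + 0.16984 + 0.19436 = 4.8066.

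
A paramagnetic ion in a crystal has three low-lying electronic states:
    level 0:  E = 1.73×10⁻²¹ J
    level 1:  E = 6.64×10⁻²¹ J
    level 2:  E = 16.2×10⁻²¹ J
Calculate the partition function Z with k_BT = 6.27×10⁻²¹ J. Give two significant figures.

Eᵢ/kT = 0.2759, 1.059, 2.584.
Z = Σ e^(−Eᵢ/kT) = e^(−0.2759) + e^(−1.059) + e^(−2.584) = 0.7589 + 0.3468 + 0.07547 = 1.181.

Z = 1.2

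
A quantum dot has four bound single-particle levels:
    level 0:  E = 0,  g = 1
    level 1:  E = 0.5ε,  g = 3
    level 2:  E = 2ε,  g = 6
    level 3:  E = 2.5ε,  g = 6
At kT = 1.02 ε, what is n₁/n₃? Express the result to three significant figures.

3.55

n₁/n₃ = (g₁/g₃) exp[−(E₁−E₃)/kT] = (3/6) × exp(−(-2.0ε)/(1.02ε)) = (3/6) × exp(1.9608) = 3.55.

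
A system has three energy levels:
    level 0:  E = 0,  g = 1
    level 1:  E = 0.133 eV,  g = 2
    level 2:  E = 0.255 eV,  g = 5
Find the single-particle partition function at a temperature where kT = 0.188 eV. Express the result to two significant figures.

Eᵢ/kT = 0, 0.7074, 1.356.
Z = Σ gᵢe^(−Eᵢ/kT) = 1·e^(−0) + 2·e^(−0.7074) + 5·e^(−1.356) = 1.000 + 0.9858 + 1.288 = 3.274.

Z = 3.3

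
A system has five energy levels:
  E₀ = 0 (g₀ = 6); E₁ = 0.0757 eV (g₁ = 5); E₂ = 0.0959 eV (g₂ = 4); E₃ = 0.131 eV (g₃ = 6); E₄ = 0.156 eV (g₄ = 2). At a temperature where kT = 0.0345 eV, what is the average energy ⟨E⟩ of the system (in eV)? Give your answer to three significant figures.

Eᵢ/kT = 0, 2.1942, 2.7797, 3.7971, 4.5217.
Z = Σ gᵢe^(−Eᵢ/kT) = 6·e^(−0) + 5·e^(−2.1942) + 4·e^(−2.7797) + 6·e^(−3.7971) + 2·e^(−4.5217) = 6.0000 + 0.55724 + 0.24823 + 0.13461 + 0.021741 = 6.9618.
⟨E⟩ = Σ Eᵢ gᵢe^(−Eᵢ/kT) / Z = (0·6.0000 + 0.0757·0.55724 + 0.0959·0.24823 + 0.131·0.13461 + 0.156·0.021741) / 6.9618 = 0.0125 eV.

0.0125 eV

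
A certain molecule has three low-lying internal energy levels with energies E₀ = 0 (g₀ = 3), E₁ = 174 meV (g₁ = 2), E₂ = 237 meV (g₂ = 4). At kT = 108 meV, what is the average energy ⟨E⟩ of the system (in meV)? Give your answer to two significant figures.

46 meV

Eᵢ/kT = 0, 1.611, 2.194.
Z = Σ gᵢe^(−Eᵢ/kT) = 3·e^(−0) + 2·e^(−1.611) + 4·e^(−2.194) = 3.000 + 0.3994 + 0.4459 = 3.845.
⟨E⟩ = Σ Eᵢ gᵢe^(−Eᵢ/kT) / Z = (0·3.000 + 174·0.3994 + 237·0.4459) / 3.845 = 46 meV.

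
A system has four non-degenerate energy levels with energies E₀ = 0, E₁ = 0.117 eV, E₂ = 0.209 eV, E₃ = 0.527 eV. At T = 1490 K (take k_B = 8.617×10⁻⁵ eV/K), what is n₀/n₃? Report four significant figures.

k_BT = 8.617×10⁻⁵ × 1490 K = 0.128393 eV.
n₀/n₃ = exp[−(E₀−E₃)/kT] = exp(−(-0.527 eV)/(0.128393 eV)) = exp(4.10459) = 60.62.

60.62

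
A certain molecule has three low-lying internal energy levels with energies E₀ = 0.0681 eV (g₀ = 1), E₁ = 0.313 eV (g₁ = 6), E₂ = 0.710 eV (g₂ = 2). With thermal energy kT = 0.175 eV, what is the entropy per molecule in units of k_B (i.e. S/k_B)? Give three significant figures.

1.82

Eᵢ/kT = 0.38914, 1.7886, 4.0571.
Z = Σ gᵢe^(−Eᵢ/kT) = 1·e^(−0.38914) + 6·e^(−1.7886) + 2·e^(−4.0571) = 0.67764 + 1.0032 + 0.034598 = 1.7154.
⟨E⟩ = Σ EᵢPᵢ = 0.22427 eV.
S/k_B = ln Z + ⟨E⟩/kT = ln(1.7154) + 0.22427/0.175 = 0.53965 + 1.2815 = 1.82.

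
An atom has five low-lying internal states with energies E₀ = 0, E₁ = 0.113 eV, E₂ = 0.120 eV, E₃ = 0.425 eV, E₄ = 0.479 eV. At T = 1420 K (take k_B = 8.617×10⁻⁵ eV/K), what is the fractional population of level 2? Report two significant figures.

0.21

k_BT = 8.617×10⁻⁵ × 1420 K = 0.1224 eV.
Eᵢ/kT = 0, 0.9232, 0.9804, 3.472, 3.913.
Z = Σ e^(−Eᵢ/kT) = e^(−0) + e^(−0.9232) + e^(−0.9804) + e^(−3.472) + e^(−3.913) = 1.000 + 0.3972 + 0.3752 + 0.03105 + 0.01998 = 1.823.
P₂ = e^(−E₂/kT) / Z = 0.3752/1.823 = 0.21.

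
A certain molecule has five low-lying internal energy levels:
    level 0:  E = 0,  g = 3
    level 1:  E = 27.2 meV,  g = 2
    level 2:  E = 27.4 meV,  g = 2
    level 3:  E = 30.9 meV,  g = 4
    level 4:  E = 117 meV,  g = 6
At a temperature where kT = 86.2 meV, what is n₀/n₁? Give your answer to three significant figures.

2.06

n₀/n₁ = (g₀/g₁) exp[−(E₀−E₁)/kT] = (3/2) × exp(−(-27.2 meV)/(86.2 meV)) = (3/2) × exp(0.31555) = 2.06.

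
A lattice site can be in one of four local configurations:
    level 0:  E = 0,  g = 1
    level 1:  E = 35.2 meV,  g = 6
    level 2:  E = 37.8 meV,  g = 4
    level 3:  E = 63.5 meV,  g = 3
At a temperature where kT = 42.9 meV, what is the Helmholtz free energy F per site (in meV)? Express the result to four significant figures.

Eᵢ/kT = 0, 0.820513, 0.881119, 1.48019.
Z = Σ gᵢe^(−Eᵢ/kT) = 1·e^(−0) + 6·e^(−0.820513) + 4·e^(−0.881119) + 3·e^(−1.48019) = 1.00000 + 2.64123 + 1.65728 + 0.682783 = 5.98129.
F = −kT ln Z = −42.9 × ln(5.98129) = −42.9 × 1.78864 = -76.73 meV.

-76.73 meV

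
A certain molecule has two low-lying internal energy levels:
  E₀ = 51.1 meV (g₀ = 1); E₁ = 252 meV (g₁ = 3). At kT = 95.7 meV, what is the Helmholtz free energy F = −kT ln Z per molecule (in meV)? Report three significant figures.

Eᵢ/kT = 0.53396, 2.6332.
Z = Σ gᵢe^(−Eᵢ/kT) = 1·e^(−0.53396) + 3·e^(−2.6332) = 0.58628 + 0.21554 = 0.80182.
F = −kT ln Z = −95.7 × ln(0.80182) = −95.7 × -0.22087 = 21.1 meV.

21.1 meV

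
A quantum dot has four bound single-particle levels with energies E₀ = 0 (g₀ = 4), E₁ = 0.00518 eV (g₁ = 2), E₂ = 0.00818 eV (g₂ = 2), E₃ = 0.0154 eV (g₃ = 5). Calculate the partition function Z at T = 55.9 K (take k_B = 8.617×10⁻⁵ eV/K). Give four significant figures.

k_BT = 8.617×10⁻⁵ × 55.9 K = 0.00481690 eV.
Eᵢ/kT = 0, 1.07538, 1.69819, 3.19708.
Z = Σ gᵢe^(−Eᵢ/kT) = 4·e^(−0) + 2·e^(−1.07538) + 2·e^(−1.69819) + 5·e^(−3.19708) = 4.00000 + 0.682336 + 0.366029 + 0.204407 = 5.25277.

Z = 5.253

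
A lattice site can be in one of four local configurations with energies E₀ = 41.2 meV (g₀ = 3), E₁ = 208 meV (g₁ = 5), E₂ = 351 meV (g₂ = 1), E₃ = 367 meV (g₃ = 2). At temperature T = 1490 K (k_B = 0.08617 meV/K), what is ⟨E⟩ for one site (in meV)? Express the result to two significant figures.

k_BT = 0.08617 × 1490 K = 128.4 meV.
Eᵢ/kT = 0.3209, 1.620, 2.734, 2.858.
Z = Σ gᵢe^(−Eᵢ/kT) = 3·e^(−0.3209) + 5·e^(−1.620) + 1·e^(−2.734) + 2·e^(−2.858) = 2.176 + 0.9895 + 0.06496 + 0.1148 = 3.345.
⟨E⟩ = Σ Eᵢ gᵢe^(−Eᵢ/kT) / Z = (41.2·2.176 + 208·0.9895 + 351·0.06496 + 367·0.1148) / 3.345 = 110 meV.

110 meV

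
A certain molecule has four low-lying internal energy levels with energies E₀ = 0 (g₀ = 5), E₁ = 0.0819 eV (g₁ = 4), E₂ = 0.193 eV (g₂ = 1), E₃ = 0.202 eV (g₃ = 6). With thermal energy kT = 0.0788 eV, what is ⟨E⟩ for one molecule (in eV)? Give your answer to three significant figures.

0.0324 eV

Eᵢ/kT = 0, 1.0393, 2.4492, 2.5635.
Z = Σ gᵢe^(−Eᵢ/kT) = 5·e^(−0) + 4·e^(−1.0393) + 1·e^(−2.4492) + 6·e^(−2.5635) = 5.0000 + 1.4148 + 0.086363 + 0.46221 = 6.9634.
⟨E⟩ = Σ Eᵢ gᵢe^(−Eᵢ/kT) / Z = (0·5.0000 + 0.0819·1.4148 + 0.193·0.086363 + 0.202·0.46221) / 6.9634 = 0.0324 eV.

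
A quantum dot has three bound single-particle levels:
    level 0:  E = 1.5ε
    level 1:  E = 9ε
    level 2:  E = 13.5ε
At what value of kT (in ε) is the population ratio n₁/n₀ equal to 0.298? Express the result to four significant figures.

6.195 ε

n₁/n₀ = exp[−(E₁−E₀)/kT] = 0.298.
⇒ (E₁−E₀)/kT = ln(1/0.298) = ln(3.35570) = 1.21066.
kT = 7.5ε / 1.21066 = 6.195 ε.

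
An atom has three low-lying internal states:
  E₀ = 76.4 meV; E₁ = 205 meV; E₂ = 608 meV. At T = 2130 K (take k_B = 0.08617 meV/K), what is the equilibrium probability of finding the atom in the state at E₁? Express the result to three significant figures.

0.320

k_BT = 0.08617 × 2130 K = 183.54 meV.
Eᵢ/kT = 0.41626, 1.1169, 3.3126.
Z = Σ e^(−Eᵢ/kT) = e^(−0.41626) + e^(−1.1169) + e^(−3.3126) = 0.65951 + 0.32729 + 0.036421 = 1.0232.
P₁ = e^(−E₁/kT) / Z = 0.32729/1.0232 = 0.320.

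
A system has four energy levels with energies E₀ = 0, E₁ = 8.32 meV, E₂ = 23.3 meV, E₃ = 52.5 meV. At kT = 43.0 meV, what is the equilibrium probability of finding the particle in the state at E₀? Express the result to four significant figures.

Eᵢ/kT = 0, 0.193488, 0.541860, 1.22093.
Z = Σ e^(−Eᵢ/kT) = e^(−0) + e^(−0.193488) + e^(−0.541860) + e^(−1.22093) = 1.00000 + 0.824080 + 0.581665 + 0.294956 = 2.70070.
P₀ = e^(−E₀/kT) / Z = 1.00000/2.70070 = 0.3703.

0.3703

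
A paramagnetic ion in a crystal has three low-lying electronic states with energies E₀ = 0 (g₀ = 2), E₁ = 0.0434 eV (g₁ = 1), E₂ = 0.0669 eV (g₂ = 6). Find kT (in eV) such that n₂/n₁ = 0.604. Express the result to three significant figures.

n₂/n₁ = (g₂/g₁) exp[−(E₂−E₁)/kT] = 0.604.
⇒ (E₂−E₁)/kT = ln((6/1)/0.604) = ln(9.9338) = 2.2959.
kT = 0.0235 eV / 2.2959 = 0.0102 eV.

0.0102 eV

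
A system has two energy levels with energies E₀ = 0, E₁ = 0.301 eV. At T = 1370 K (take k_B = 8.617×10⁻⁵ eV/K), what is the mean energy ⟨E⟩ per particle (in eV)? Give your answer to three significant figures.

0.0218 eV

k_BT = 8.617×10⁻⁵ × 1370 K = 0.11805 eV.
Eᵢ/kT = 0, 2.5498.
Z = Σ e^(−Eᵢ/kT) = e^(−0) + e^(−2.5498) = 1.0000 + 0.078097 = 1.0781.
⟨E⟩ = Σ Eᵢ e^(−Eᵢ/kT) / Z = (0·1.0000 + 0.301·0.078097) / 1.0781 = 0.0218 eV.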